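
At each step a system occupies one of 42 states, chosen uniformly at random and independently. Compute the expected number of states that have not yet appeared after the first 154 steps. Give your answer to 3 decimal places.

1.027

For each state, P(unseen after 154) = (41/42)^154 = 0.0245.
By linearity of expectation, E[unseen] = 42·(41/42)^154 = 1.0270.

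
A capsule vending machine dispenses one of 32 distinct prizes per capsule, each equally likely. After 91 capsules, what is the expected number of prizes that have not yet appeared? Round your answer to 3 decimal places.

1.780

For each prize, P(unseen after 91) = (31/32)^91 = 0.0556.
By linearity of expectation, E[unseen] = 32·(31/32)^91 = 1.7800.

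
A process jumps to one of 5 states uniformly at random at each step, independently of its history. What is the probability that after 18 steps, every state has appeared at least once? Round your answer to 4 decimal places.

0.9109

Let A_i be the event that state i is missing after 18 steps. By inclusion–exclusion on the A_i,
P(all seen) = Σ_{j=0}^{5} (-1)^j C(5,j)((5-j)/5)^18
= 1.00000 - 0.09007 + 0.00102 - 0.00000 + 0.00000 - 0.00000
= 0.91094.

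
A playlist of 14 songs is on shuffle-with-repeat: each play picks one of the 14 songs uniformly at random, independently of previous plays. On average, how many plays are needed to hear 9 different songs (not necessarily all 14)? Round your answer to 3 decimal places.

13.555

Going from k to k+1 distinct takes a geometric number of plays with mean 14/(14-k).
Sum over k = 0,...,8: E = 14/14 + 14/13 + 14/12 + ... + 14/7 + 14/6 = 13.5552.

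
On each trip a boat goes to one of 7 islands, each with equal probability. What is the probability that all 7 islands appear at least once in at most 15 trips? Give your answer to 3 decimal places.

By inclusion–exclusion over which islands are missing,
P(all seen) = Σ_{j=0}^{7} (-1)^j C(7,j)((7-j)/7)^15
= 1.0000 - 0.6933 + 0.1350 - 0.0079 + 0.0001 - 0.0000 + 0.0000 - 0.0000
= 0.4339.

0.434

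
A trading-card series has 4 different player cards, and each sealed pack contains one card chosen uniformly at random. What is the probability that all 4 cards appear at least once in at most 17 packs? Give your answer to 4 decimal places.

Let A_i be the event that card i is missing after 17 packs. By inclusion–exclusion on the A_i,
P(all seen) = Σ_{j=0}^{4} (-1)^j C(4,j)((4-j)/4)^17
= 1.00000 - 0.03007 + 0.00005 - 0.00000 + 0.00000
= 0.96998.

0.9700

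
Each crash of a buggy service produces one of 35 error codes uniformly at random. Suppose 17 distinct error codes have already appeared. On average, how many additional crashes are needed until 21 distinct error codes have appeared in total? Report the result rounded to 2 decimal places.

The wait to go from k to k+1 distinct error codes is geometric with mean 35/(35-k).
Sum over k = 17,...,20: E = 35/18 + 35/17 + 35/16 + 35/15 = 8.524.

8.52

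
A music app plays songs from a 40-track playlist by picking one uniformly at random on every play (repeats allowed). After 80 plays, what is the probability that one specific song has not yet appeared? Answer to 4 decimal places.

0.1319

On each play the fixed song fails to appear with probability 39/40.
P(still missing after 80) = (39/40)^80 = 0.13194.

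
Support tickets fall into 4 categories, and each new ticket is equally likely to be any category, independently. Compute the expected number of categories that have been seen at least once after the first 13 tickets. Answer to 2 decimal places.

3.90

For each category, P(seen in 13 tickets) = 1 - (3/4)^13 = 0.976.
By linearity of expectation, E[distinct seen] = 4·(1 - (3/4)^13) = 3.905.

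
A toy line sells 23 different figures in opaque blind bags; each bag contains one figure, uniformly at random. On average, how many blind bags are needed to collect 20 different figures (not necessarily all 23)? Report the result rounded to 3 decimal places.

43.722

With k distinct figures already seen, the next new one arrives after an expected 23/(23-k) blind bags.
Sum over k = 0,...,19: E = 23/23 + 23/22 + 23/21 + ... + 23/5 + 23/4 = 43.7220.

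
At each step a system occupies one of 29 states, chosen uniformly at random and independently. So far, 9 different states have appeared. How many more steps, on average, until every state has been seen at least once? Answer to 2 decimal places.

104.33

With k distinct states already seen, the next new one takes an expected 29/(29-k) steps.
Sum over k = 9,...,28: E = 29/20 + 29/19 + 29/18 + ... + 29/2 + 29/1 = 104.334.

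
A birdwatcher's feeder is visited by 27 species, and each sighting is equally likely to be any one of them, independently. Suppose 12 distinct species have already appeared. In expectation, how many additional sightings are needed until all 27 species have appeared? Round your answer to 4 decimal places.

With k distinct species already seen, the next new one takes an expected 27/(27-k) sightings.
Sum over k = 12,...,26: E = 27/15 + 27/14 + 27/13 + ... + 27/2 + 27/1 = 89.59218.

89.5922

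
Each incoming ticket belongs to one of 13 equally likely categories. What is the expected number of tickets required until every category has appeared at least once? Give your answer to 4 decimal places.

41.3417

Split into phases: going from k distinct to k+1 distinct takes on average 13/(13-k) tickets.
E[T] = 13/13 + 13/12 + 13/11 + ... + 13/2 + 13/1 = 13·H_{13}.
H_{13} = 3.18013, so E[T] = 41.34174.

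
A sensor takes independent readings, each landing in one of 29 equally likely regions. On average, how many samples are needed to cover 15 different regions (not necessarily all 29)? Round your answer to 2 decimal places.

With k distinct regions already seen, the next new one arrives after an expected 29/(29-k) samples.
Sum over k = 0,...,14: E = 29/29 + 29/28 + 29/27 + ... + 29/16 + 29/15 = 20.593.

20.59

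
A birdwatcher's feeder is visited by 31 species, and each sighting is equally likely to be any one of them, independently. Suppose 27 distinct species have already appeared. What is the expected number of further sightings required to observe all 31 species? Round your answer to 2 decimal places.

The wait to go from k to k+1 distinct species is geometric with mean 31/(31-k).
Sum over k = 27,...,30: E = 31/4 + 31/3 + 31/2 + 31/1 = 64.583.

64.58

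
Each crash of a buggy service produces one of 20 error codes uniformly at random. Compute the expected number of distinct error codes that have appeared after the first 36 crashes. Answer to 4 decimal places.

16.8444

For each error code, P(seen in 36 crashes) = 1 - (19/20)^36 = 0.84222.
By linearity of expectation, E[distinct seen] = 20·(1 - (19/20)^36) = 16.84442.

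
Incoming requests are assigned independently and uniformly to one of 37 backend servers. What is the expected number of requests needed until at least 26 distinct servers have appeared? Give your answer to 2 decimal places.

43.72

Going from k to k+1 distinct takes a geometric number of requests with mean 37/(37-k).
Sum over k = 0,...,25: E = 37/37 + 37/36 + 37/35 + ... + 37/13 + 37/12 = 43.723.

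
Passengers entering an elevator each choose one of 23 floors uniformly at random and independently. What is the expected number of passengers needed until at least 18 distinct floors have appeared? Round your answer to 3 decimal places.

Going from k to k+1 distinct takes a geometric number of passengers with mean 23/(23-k).
Sum over k = 0,...,17: E = 23/23 + 23/22 + 23/21 + ... + 23/7 + 23/6 = 33.3720.

33.372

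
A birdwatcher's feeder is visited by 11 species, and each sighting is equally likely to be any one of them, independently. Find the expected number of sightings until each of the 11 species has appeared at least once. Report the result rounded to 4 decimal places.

33.2187

The wait to go from k to k+1 distinct species is geometric with mean 11/(11-k).
E[T] = 11/11 + 11/10 + 11/9 + ... + 11/2 + 11/1 = 11·H_{11}.
H_{11} = 3.01988, so E[T] = 33.21865.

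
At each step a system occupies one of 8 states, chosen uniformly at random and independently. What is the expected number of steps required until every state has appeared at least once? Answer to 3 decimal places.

After k distinct states have appeared, the next step gives a new one with probability (8-k)/8, so the expected wait for the (k+1)-th is 8/(8-k).
E[T] = 8/8 + 8/7 + 8/6 + ... + 8/2 + 8/1 = 8·H_{8}.
H_{8} = 2.7179, so E[T] = 21.7429.

21.743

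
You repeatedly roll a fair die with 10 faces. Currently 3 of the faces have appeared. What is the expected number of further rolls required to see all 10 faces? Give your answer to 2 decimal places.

25.93

From k distinct to k+1 distinct takes on average 10/(10-k) rolls.
Sum over k = 3,...,9: E = 10/7 + 10/6 + 10/5 + ... + 10/2 + 10/1 = 25.929.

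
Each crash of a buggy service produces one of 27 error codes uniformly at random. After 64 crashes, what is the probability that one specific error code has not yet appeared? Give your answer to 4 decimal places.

0.0893

Each crash misses the fixed error code with probability (27-1)/27 = 26/27, independently.
P(still missing after 64) = (26/27)^64 = 0.08933.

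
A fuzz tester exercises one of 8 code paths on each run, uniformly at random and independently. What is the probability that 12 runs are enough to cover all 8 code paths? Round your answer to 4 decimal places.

By inclusion–exclusion over which code paths are missing,
P(all seen) = Σ_{j=0}^{8} (-1)^j C(8,j)((8-j)/8)^12
= 1.00000 - 1.61134 + 0.88694 - 0.19895 + 0.01709 - 0.00043 + 0.00000 - 0.00000 + 0.00000
= 0.09331.

0.0933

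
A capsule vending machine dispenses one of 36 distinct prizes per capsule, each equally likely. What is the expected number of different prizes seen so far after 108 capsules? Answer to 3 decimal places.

34.282

For each prize, P(seen in 108 capsules) = 1 - (35/36)^108 = 0.9523.
By linearity of expectation, E[distinct seen] = 36·(1 - (35/36)^108) = 34.2822.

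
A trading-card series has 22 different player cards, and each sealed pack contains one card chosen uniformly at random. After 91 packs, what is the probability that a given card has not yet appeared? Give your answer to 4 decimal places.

Each pack misses the fixed card with probability (22-1)/22 = 21/22, independently.
P(still missing after 91) = (21/22)^91 = 0.01450.

0.0145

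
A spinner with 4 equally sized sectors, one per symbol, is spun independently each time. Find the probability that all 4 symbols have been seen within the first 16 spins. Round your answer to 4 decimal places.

By inclusion–exclusion over which symbols are missing,
P(all seen) = Σ_{j=0}^{4} (-1)^j C(4,j)((4-j)/4)^16
= 1.00000 - 0.04009 + 0.00009 - 0.00000 + 0.00000
= 0.96000.

0.9600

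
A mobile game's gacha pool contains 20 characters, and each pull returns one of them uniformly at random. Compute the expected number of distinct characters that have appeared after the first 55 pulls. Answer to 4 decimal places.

18.8092

For each character, P(seen in 55 pulls) = 1 - (19/20)^55 = 0.94046.
By linearity of expectation, E[distinct seen] = 20·(1 - (19/20)^55) = 18.80923.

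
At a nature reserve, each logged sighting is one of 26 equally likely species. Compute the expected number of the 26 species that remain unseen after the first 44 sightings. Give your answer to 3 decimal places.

4.629

For each species, P(unseen after 44) = (25/26)^44 = 0.1780.
By linearity of expectation, E[unseen] = 26·(25/26)^44 = 4.6292.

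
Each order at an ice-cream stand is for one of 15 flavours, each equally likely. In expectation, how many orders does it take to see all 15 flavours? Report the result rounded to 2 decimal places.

49.77

Split into phases: going from k distinct to k+1 distinct takes on average 15/(15-k) orders.
E[T] = 15/15 + 15/14 + 15/13 + ... + 15/2 + 15/1 = 15·H_{15}.
H_{15} = 3.318, so E[T] = 49.773.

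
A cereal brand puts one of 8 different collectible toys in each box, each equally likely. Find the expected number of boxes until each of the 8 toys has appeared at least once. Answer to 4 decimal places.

21.7429

The wait to go from k to k+1 distinct toys is geometric with mean 8/(8-k).
E[T] = 8/8 + 8/7 + 8/6 + ... + 8/2 + 8/1 = 8·H_{8}.
H_{8} = 2.71786, so E[T] = 21.74286.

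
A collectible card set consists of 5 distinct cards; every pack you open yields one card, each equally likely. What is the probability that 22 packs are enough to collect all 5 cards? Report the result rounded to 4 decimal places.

0.9632

By inclusion–exclusion over which cards are missing,
P(all seen) = Σ_{j=0}^{5} (-1)^j C(5,j)((5-j)/5)^22
= 1.00000 - 0.03689 + 0.00013 - 0.00000 + 0.00000 - 0.00000
= 0.96324.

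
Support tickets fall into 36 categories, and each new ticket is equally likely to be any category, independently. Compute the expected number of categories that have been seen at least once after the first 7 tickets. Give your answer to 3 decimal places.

For each category, P(seen in 7 tickets) = 1 - (35/36)^7 = 0.1790.
By linearity of expectation, E[distinct seen] = 36·(1 - (35/36)^7) = 6.4429.

6.443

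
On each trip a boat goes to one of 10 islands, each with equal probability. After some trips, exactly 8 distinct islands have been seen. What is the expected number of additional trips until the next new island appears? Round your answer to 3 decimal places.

Each trip yields a new island with probability (10-8)/10 = 2/10, so the wait is geometric with mean 10/2.
E = 10/2 = 5.0000.

5.000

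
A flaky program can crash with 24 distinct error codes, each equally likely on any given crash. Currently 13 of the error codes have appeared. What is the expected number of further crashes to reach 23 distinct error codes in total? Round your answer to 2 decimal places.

With k distinct error codes already seen, the next new one takes an expected 24/(24-k) crashes.
Sum over k = 13,...,22: E = 24/11 + 24/10 + 24/9 + ... + 24/3 + 24/2 = 48.477.

48.48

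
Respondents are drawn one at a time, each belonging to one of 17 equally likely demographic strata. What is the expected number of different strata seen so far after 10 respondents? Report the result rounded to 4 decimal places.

7.7283

For each stratum, P(seen in 10 respondents) = 1 - (16/17)^10 = 0.45461.
By linearity of expectation, E[distinct seen] = 17·(1 - (16/17)^10) = 7.72830.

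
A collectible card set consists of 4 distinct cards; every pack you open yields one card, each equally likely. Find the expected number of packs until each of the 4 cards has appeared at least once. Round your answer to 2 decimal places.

8.33

Split into phases: going from k distinct to k+1 distinct takes on average 4/(4-k) packs.
E[T] = 4/4 + 4/3 + 4/2 + 4/1 = 4·H_{4}.
H_{4} = 2.083, so E[T] = 8.333.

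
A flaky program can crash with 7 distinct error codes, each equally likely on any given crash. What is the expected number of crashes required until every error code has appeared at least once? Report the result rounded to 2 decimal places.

After k distinct error codes have appeared, the next crash gives a new one with probability (7-k)/7, so the expected wait for the (k+1)-th is 7/(7-k).
E[T] = 7/7 + 7/6 + 7/5 + ... + 7/2 + 7/1 = 7·H_{7}.
H_{7} = 2.593, so E[T] = 18.150.

18.15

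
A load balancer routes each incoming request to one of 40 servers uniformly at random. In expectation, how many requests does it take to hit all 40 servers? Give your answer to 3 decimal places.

After k distinct servers have appeared, the next request gives a new one with probability (40-k)/40, so the expected wait for the (k+1)-th is 40/(40-k).
E[T] = 40/40 + 40/39 + 40/38 + ... + 40/2 + 40/1 = 40·H_{40}.
H_{40} = 4.2785, so E[T] = 171.1417.

171.142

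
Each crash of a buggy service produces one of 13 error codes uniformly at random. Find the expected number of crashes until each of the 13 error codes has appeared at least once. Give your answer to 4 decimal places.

41.3417

The wait to go from k to k+1 distinct error codes is geometric with mean 13/(13-k).
E[T] = 13/13 + 13/12 + 13/11 + ... + 13/2 + 13/1 = 13·H_{13}.
H_{13} = 3.18013, so E[T] = 41.34174.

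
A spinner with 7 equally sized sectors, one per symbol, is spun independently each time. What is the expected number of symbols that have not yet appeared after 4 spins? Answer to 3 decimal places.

3.778

For each symbol, P(unseen after 4) = (6/7)^4 = 0.5398.
By linearity of expectation, E[unseen] = 7·(6/7)^4 = 3.7784.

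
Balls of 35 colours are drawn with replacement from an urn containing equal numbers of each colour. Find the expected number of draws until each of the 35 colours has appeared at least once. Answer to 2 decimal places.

The wait to go from k to k+1 distinct colours is geometric with mean 35/(35-k).
E[T] = 35/35 + 35/34 + 35/33 + ... + 35/2 + 35/1 = 35·H_{35}.
H_{35} = 4.147, so E[T] = 145.137.

145.14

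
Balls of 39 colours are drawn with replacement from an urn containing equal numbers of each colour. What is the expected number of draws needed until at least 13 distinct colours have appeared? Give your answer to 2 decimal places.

With k distinct colours already seen, the next new one arrives after an expected 39/(39-k) draws.
Sum over k = 0,...,12: E = 39/39 + 39/38 + 39/37 + ... + 39/28 + 39/27 = 15.566.

15.57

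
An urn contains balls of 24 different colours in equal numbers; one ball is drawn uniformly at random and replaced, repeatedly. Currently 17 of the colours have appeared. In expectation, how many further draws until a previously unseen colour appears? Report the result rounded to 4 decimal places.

3.4286

The number of draws until the next new colour is geometric with success probability 7/24, so its mean is 24/7.
E = 24/7 = 3.42857.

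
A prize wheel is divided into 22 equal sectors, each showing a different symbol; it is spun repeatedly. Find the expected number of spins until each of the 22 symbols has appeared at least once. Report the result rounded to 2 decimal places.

The wait to go from k to k+1 distinct symbols is geometric with mean 22/(22-k).
E[T] = 22/22 + 22/21 + 22/20 + ... + 22/2 + 22/1 = 22·H_{22}.
H_{22} = 3.691, so E[T] = 81.198.

81.20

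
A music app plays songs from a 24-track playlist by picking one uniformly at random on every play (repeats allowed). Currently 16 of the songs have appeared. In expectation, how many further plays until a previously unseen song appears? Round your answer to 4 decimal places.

3.0000

Each play yields a new song with probability (24-16)/24 = 8/24, so the wait is geometric with mean 24/8.
E = 24/8 = 3.00000.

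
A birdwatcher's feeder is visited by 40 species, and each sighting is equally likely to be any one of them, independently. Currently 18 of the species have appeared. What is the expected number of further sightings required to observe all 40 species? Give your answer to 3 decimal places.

147.633

The wait to go from k to k+1 distinct species is geometric with mean 40/(40-k).
Sum over k = 18,...,39: E = 40/22 + 40/21 + 40/20 + ... + 40/2 + 40/1 = 147.6325.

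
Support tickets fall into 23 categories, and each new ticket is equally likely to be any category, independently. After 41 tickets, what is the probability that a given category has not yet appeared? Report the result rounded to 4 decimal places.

0.1616

Each ticket misses the fixed category with probability (23-1)/23 = 22/23, independently.
P(still missing after 41) = (22/23)^41 = 0.16162.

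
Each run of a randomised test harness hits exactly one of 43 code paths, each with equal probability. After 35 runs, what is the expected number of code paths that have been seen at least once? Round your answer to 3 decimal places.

For each code path, P(seen in 35 runs) = 1 - (42/43)^35 = 0.5611.
By linearity of expectation, E[distinct seen] = 43·(1 - (42/43)^35) = 24.1289.

24.129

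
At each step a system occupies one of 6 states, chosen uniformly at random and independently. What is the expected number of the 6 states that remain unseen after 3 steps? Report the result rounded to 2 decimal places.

For each state, P(unseen after 3) = (5/6)^3 = 0.579.
By linearity of expectation, E[unseen] = 6·(5/6)^3 = 3.472.

3.47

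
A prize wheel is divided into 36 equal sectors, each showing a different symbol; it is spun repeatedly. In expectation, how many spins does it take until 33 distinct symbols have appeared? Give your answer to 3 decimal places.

With k distinct symbols already seen, the next new one arrives after an expected 36/(36-k) spins.
Sum over k = 0,...,32: E = 36/36 + 36/35 + 36/34 + ... + 36/5 + 36/4 = 84.2841.

84.284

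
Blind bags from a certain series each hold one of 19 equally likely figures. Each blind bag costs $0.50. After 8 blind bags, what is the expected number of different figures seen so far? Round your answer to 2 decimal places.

6.67

For each figure, P(seen in 8 blind bags) = 1 - (18/19)^8 = 0.351.
By linearity of expectation, E[distinct seen] = 19·(1 - (18/19)^8) = 6.672.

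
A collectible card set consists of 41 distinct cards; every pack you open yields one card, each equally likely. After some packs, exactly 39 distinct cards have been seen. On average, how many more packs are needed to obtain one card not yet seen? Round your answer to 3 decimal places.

20.500

The number of packs until the next new card is geometric with success probability 2/41, so its mean is 41/2.
E = 41/2 = 20.5000.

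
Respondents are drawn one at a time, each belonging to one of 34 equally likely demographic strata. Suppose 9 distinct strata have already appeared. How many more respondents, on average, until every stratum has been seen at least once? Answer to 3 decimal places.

129.743

From k distinct to k+1 distinct takes on average 34/(34-k) respondents.
Sum over k = 9,...,33: E = 34/25 + 34/24 + 34/23 + ... + 34/2 + 34/1 = 129.7426.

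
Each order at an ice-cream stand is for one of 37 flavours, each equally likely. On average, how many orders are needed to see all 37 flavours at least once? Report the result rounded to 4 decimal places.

After k distinct flavours have appeared, the next order gives a new one with probability (37-k)/37, so the expected wait for the (k+1)-th is 37/(37-k).
E[T] = 37/37 + 37/36 + 37/35 + ... + 37/2 + 37/1 = 37·H_{37}.
H_{37} = 4.20159, so E[T] = 155.45869.

155.4587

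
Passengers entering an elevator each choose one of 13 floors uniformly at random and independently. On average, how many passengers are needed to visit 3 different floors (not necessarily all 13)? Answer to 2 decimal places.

Going from k to k+1 distinct takes a geometric number of passengers with mean 13/(13-k).
Sum over k = 0,...,2: E = 13/13 + 13/12 + 13/11 = 3.265.

3.27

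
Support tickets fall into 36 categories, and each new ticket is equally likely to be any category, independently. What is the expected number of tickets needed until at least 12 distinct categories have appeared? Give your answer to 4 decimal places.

14.3496

Going from k to k+1 distinct takes a geometric number of tickets with mean 36/(36-k).
Sum over k = 0,...,11: E = 36/36 + 36/35 + 36/34 + ... + 36/26 + 36/25 = 14.34964.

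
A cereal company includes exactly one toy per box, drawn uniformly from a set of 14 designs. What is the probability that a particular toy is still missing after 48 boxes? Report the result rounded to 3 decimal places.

Each box misses the fixed toy with probability (14-1)/14 = 13/14, independently.
P(still missing after 48) = (13/14)^48 = 0.0285.

0.029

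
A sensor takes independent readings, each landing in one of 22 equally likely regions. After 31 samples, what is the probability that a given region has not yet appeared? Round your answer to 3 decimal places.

0.236

On each sample the fixed region fails to appear with probability 21/22.
P(still missing after 31) = (21/22)^31 = 0.2364.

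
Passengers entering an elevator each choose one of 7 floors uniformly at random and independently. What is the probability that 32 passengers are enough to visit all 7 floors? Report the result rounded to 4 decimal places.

Let A_i be the event that floor i is missing after 32 passengers. By inclusion–exclusion on the A_i,
P(all seen) = Σ_{j=0}^{7} (-1)^j C(7,j)((7-j)/7)^32
= 1.00000 - 0.05044 + 0.00044 - 0.00000 + 0.00000 - 0.00000 + 0.00000 - 0.00000
= 0.95000.

0.9500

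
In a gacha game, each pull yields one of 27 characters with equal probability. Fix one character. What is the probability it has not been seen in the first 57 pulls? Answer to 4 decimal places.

0.1163

On each pull the fixed character fails to appear with probability 26/27.
P(still missing after 57) = (26/27)^57 = 0.11634.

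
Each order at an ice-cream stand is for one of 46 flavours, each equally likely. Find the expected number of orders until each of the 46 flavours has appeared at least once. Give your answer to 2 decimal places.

203.17

After k distinct flavours have appeared, the next order gives a new one with probability (46-k)/46, so the expected wait for the (k+1)-th is 46/(46-k).
E[T] = 46/46 + 46/45 + 46/44 + ... + 46/2 + 46/1 = 46·H_{46}.
H_{46} = 4.417, so E[T] = 203.168.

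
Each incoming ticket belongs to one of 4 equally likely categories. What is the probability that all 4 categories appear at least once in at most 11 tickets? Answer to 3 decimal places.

0.834

Let A_i be the event that category i is missing after 11 tickets. By inclusion–exclusion on the A_i,
P(all seen) = Σ_{j=0}^{4} (-1)^j C(4,j)((4-j)/4)^11
= 1.0000 - 0.1689 + 0.0029 - 0.0000 + 0.0000
= 0.8340.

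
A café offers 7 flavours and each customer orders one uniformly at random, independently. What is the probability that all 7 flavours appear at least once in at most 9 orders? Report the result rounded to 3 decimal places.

Let A_i be the event that flavour i is missing after 9 orders. By inclusion–exclusion on the A_i,
P(all seen) = Σ_{j=0}^{7} (-1)^j C(7,j)((7-j)/7)^9
= 1.0000 - 1.7481 + 1.0164 - 0.2274 + 0.0171 - 0.0003 + 0.0000 - 0.0000
= 0.0577.

0.058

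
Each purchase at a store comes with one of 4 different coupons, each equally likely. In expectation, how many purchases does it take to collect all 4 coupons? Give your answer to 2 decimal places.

Split into phases: going from k distinct to k+1 distinct takes on average 4/(4-k) purchases.
E[T] = 4/4 + 4/3 + 4/2 + 4/1 = 4·H_{4}.
H_{4} = 2.083, so E[T] = 8.333.

8.33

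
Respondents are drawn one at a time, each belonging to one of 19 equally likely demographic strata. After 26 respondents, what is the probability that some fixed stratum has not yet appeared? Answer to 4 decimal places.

Each respondent misses the fixed stratum with probability (19-1)/19 = 18/19, independently.
P(still missing after 26) = (18/19)^26 = 0.24518.

0.2452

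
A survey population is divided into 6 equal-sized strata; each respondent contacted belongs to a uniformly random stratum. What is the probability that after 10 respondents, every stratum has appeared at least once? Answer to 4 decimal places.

Let A_i be the event that stratum i is missing after 10 respondents. By inclusion–exclusion on the A_i,
P(all seen) = Σ_{j=0}^{6} (-1)^j C(6,j)((6-j)/6)^10
= 1.00000 - 0.96903 + 0.26012 - 0.01953 + 0.00025 - 0.00000 + 0.00000
= 0.27181.

0.2718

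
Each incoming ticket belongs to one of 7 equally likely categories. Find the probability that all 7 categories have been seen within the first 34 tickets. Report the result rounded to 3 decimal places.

0.963

Let A_i be the event that category i is missing after 34 tickets. By inclusion–exclusion on the A_i,
P(all seen) = Σ_{j=0}^{7} (-1)^j C(7,j)((7-j)/7)^34
= 1.0000 - 0.0371 + 0.0002 - 0.0000 + 0.0000 - 0.0000 + 0.0000 - 0.0000
= 0.9632.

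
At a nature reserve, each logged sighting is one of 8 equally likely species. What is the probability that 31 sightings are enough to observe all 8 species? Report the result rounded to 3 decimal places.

By inclusion–exclusion over which species are missing,
P(all seen) = Σ_{j=0}^{8} (-1)^j C(8,j)((8-j)/8)^31
= 1.0000 - 0.1274 + 0.0038 - 0.0000 + 0.0000 - 0.0000 + 0.0000 - 0.0000 + 0.0000
= 0.8763.

0.876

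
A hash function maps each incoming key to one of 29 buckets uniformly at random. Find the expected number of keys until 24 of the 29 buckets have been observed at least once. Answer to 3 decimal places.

With k distinct buckets already seen, the next new one arrives after an expected 29/(29-k) keys.
Sum over k = 0,...,23: E = 29/29 + 29/28 + 29/27 + ... + 29/7 + 29/6 = 48.6713.

48.671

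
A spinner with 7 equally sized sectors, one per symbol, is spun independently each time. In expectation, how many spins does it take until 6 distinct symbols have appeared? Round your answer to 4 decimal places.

With k distinct symbols already seen, the next new one arrives after an expected 7/(7-k) spins.
Sum over k = 0,...,5: E = 7/7 + 7/6 + 7/5 + 7/4 + 7/3 + 7/2 = 11.15000.

11.1500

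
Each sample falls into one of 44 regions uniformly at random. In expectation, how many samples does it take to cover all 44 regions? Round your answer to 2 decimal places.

192.40

Split into phases: going from k distinct to k+1 distinct takes on average 44/(44-k) samples.
E[T] = 44/44 + 44/43 + 44/42 + ... + 44/2 + 44/1 = 44·H_{44}.
H_{44} = 4.373, so E[T] = 192.400.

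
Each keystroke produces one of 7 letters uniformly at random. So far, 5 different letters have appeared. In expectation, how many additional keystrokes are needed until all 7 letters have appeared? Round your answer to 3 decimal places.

The wait to go from k to k+1 distinct letters is geometric with mean 7/(7-k).
Sum over k = 5,...,6: E = 7/2 + 7/1 = 10.5000.

10.500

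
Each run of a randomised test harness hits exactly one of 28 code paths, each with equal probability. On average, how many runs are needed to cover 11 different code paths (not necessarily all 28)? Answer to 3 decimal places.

13.653

Going from k to k+1 distinct takes a geometric number of runs with mean 28/(28-k).
Sum over k = 0,...,10: E = 28/28 + 28/27 + 28/26 + ... + 28/19 + 28/18 = 13.6533.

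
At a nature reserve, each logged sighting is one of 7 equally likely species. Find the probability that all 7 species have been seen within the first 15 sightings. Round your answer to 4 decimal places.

0.4339

Let A_i be the event that species i is missing after 15 sightings. By inclusion–exclusion on the A_i,
P(all seen) = Σ_{j=0}^{7} (-1)^j C(7,j)((7-j)/7)^15
= 1.00000 - 0.69326 + 0.13499 - 0.00792 + 0.00011 - 0.00000 + 0.00000 - 0.00000
= 0.43392.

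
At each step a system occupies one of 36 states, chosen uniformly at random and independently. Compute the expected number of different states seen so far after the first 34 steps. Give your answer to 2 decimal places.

22.19

For each state, P(seen in 34 steps) = 1 - (35/36)^34 = 0.616.
By linearity of expectation, E[distinct seen] = 36·(1 - (35/36)^34) = 22.186.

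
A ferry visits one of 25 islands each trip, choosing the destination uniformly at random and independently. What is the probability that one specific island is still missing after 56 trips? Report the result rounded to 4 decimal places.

0.1017

Each trip misses the fixed island with probability (25-1)/25 = 24/25, independently.
P(still missing after 56) = (24/25)^56 = 0.10167.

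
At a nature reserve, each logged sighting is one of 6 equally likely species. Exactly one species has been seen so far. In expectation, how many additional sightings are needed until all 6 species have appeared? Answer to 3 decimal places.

13.700

With k distinct species already seen, the next new one takes an expected 6/(6-k) sightings.
Sum over k = 1,...,5: E = 6/5 + 6/4 + 6/3 + 6/2 + 6/1 = 13.7000.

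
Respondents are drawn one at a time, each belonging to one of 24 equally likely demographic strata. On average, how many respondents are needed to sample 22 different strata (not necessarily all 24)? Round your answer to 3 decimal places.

With k distinct strata already seen, the next new one arrives after an expected 24/(24-k) respondents.
Sum over k = 0,...,21: E = 24/24 + 24/23 + 24/22 + ... + 24/4 + 24/3 = 54.6230.

54.623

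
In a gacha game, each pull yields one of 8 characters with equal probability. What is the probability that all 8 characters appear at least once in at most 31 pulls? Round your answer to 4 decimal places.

0.8763

Let A_i be the event that character i is missing after 31 pulls. By inclusion–exclusion on the A_i,
P(all seen) = Σ_{j=0}^{8} (-1)^j C(8,j)((8-j)/8)^31
= 1.00000 - 0.12745 + 0.00375 - 0.00003 + 0.00000 - 0.00000 + 0.00000 - 0.00000 + 0.00000
= 0.87627.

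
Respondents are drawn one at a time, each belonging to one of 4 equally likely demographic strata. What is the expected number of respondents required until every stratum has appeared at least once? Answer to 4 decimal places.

8.3333

After k distinct strata have appeared, the next respondent gives a new one with probability (4-k)/4, so the expected wait for the (k+1)-th is 4/(4-k).
E[T] = 4/4 + 4/3 + 4/2 + 4/1 = 4·H_{4}.
H_{4} = 2.08333, so E[T] = 8.33333.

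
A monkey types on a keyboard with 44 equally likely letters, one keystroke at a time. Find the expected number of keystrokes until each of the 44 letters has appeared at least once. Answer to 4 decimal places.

192.3999

Split into phases: going from k distinct to k+1 distinct takes on average 44/(44-k) keystrokes.
E[T] = 44/44 + 44/43 + 44/42 + ... + 44/2 + 44/1 = 44·H_{44}.
H_{44} = 4.37273, so E[T] = 192.39994.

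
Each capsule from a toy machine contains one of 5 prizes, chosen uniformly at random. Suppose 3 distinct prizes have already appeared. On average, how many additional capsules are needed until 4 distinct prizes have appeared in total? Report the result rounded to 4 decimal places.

With k distinct prizes already seen, the next new one takes an expected 5/(5-k) capsules.
Only the k = 3 term is needed: E = 5/2 = 2.50000.

2.5000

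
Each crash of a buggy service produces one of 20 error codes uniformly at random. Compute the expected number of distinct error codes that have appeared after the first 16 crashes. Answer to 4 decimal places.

For each error code, P(seen in 16 crashes) = 1 - (19/20)^16 = 0.55987.
By linearity of expectation, E[distinct seen] = 20·(1 - (19/20)^16) = 11.19747.

11.1975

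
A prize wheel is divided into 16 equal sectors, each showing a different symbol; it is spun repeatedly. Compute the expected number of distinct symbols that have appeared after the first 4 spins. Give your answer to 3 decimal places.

For each symbol, P(seen in 4 spins) = 1 - (15/16)^4 = 0.2275.
By linearity of expectation, E[distinct seen] = 16·(1 - (15/16)^4) = 3.6404.

3.640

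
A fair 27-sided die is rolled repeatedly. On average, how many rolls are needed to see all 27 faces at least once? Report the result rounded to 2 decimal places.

105.07

After k distinct faces have appeared, the next roll gives a new one with probability (27-k)/27, so the expected wait for the (k+1)-th is 27/(27-k).
E[T] = 27/27 + 27/26 + 27/25 + ... + 27/2 + 27/1 = 27·H_{27}.
H_{27} = 3.891, so E[T] = 105.069.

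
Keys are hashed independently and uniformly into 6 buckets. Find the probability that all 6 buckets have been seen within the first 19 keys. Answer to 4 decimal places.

0.8189

Let A_i be the event that bucket i is missing after 19 keys. By inclusion–exclusion on the A_i,
P(all seen) = Σ_{j=0}^{6} (-1)^j C(6,j)((6-j)/6)^19
= 1.00000 - 0.18781 + 0.00677 - 0.00004 + 0.00000 - 0.00000 + 0.00000
= 0.81892.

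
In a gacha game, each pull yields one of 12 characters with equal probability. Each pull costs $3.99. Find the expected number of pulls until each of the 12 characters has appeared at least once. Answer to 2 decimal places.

37.24

The wait to go from k to k+1 distinct characters is geometric with mean 12/(12-k).
E[T] = 12/12 + 12/11 + 12/10 + ... + 12/2 + 12/1 = 12·H_{12}.
H_{12} = 3.103, so E[T] = 37.239.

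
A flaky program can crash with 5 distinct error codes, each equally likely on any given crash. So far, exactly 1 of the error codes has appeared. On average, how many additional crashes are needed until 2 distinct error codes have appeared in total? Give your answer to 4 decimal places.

The wait to go from k to k+1 distinct error codes is geometric with mean 5/(5-k).
Only the k = 1 term is needed: E = 5/4 = 1.25000.

1.2500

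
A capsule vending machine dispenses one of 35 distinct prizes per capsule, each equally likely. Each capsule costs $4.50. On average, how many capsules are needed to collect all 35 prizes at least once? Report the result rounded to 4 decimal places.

After k distinct prizes have appeared, the next capsule gives a new one with probability (35-k)/35, so the expected wait for the (k+1)-th is 35/(35-k).
E[T] = 35/35 + 35/34 + 35/33 + ... + 35/2 + 35/1 = 35·H_{35}.
H_{35} = 4.14678, so E[T] = 145.13735.

145.1373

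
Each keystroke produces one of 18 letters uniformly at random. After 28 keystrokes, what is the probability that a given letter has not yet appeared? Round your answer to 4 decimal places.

On each keystroke the fixed letter fails to appear with probability 17/18.
P(still missing after 28) = (17/18)^28 = 0.20181.

0.2018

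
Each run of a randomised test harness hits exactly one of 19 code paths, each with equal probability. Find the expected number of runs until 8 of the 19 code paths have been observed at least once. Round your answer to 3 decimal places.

10.029

With k distinct code paths already seen, the next new one arrives after an expected 19/(19-k) runs.
Sum over k = 0,...,7: E = 19/19 + 19/18 + 19/17 + ... + 19/13 + 19/12 = 10.0294.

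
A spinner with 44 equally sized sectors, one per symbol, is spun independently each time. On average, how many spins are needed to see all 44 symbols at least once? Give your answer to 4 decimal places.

192.3999

The wait to go from k to k+1 distinct symbols is geometric with mean 44/(44-k).
E[T] = 44/44 + 44/43 + 44/42 + ... + 44/2 + 44/1 = 44·H_{44}.
H_{44} = 4.37273, so E[T] = 192.39994.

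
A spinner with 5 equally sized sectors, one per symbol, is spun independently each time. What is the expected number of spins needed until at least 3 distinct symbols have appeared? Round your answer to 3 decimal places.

With k distinct symbols already seen, the next new one arrives after an expected 5/(5-k) spins.
Sum over k = 0,...,2: E = 5/5 + 5/4 + 5/3 = 3.9167.

3.917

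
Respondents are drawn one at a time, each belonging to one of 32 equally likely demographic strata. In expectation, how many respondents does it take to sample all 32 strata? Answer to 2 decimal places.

129.87

Split into phases: going from k distinct to k+1 distinct takes on average 32/(32-k) respondents.
E[T] = 32/32 + 32/31 + 32/30 + ... + 32/2 + 32/1 = 32·H_{32}.
H_{32} = 4.058, so E[T] = 129.872.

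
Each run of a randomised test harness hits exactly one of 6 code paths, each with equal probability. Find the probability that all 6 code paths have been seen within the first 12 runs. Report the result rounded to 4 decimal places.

0.4378

Let A_i be the event that code path i is missing after 12 runs. By inclusion–exclusion on the A_i,
P(all seen) = Σ_{j=0}^{6} (-1)^j C(6,j)((6-j)/6)^12
= 1.00000 - 0.67294 + 0.11561 - 0.00488 + 0.00003 - 0.00000 + 0.00000
= 0.43782.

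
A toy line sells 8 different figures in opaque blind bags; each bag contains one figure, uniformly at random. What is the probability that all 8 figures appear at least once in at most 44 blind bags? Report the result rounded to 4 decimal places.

0.9776

Let A_i be the event that figure i is missing after 44 blind bags. By inclusion–exclusion on the A_i,
P(all seen) = Σ_{j=0}^{8} (-1)^j C(8,j)((8-j)/8)^44
= 1.00000 - 0.02246 + 0.00009 - 0.00000 + 0.00000 - 0.00000 + 0.00000 - 0.00000 + 0.00000
= 0.97763.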